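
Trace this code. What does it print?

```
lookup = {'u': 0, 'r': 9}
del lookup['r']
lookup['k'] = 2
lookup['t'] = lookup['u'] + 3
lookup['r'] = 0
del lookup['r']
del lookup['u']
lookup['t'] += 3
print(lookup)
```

del 'r' → {'u': 0}
lookup['k'] = 2 → {'u': 0, 'k': 2}
lookup['t'] = lookup['u']+3 = 3 → {'u': 0, 'k': 2, 't': 3}
lookup['r'] = 0 → {'u': 0, 'k': 2, 't': 3, 'r': 0}
del 'r' → {'u': 0, 'k': 2, 't': 3}
del 'u' → {'k': 2, 't': 3}
lookup['t'] = 3+3 = 6 → {'k': 2, 't': 6}

{'k': 2, 't': 6}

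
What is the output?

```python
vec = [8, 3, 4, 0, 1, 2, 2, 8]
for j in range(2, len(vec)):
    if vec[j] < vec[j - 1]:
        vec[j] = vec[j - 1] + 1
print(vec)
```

j=2: 4>=3, unchanged → [8, 3, 4, 0, 1, 2, 2, 8]
j=3: 0<4, vec[3] = 4+1 = 5 → [8, 3, 4, 5, 1, 2, 2, 8]
j=4: 1<5, vec[4] = 5+1 = 6 → [8, 3, 4, 5, 6, 2, 2, 8]
j=5: 2<6, vec[5] = 6+1 = 7 → [8, 3, 4, 5, 6, 7, 2, 8]
j=6: 2<7, vec[6] = 7+1 = 8 → [8, 3, 4, 5, 6, 7, 8, 8]
j=7: 8>=8, unchanged → [8, 3, 4, 5, 6, 7, 8, 8]

[8, 3, 4, 5, 6, 7, 8, 8]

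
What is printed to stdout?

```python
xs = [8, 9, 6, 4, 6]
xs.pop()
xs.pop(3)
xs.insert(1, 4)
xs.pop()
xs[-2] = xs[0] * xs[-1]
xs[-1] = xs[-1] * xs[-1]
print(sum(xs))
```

161

pop() removes 6 → [8, 9, 6, 4]
pop(3) removes 4 → [8, 9, 6]
insert 4 at 1 → [8, 4, 9, 6]
pop() removes 6 → [8, 4, 9]
xs[-2] = xs[0]*xs[-1] = 8*9 = 72 → [8, 72, 9]
xs[-1] = xs[-1]*xs[-1] = 9*9 = 81 → [8, 72, 81]
sum = 161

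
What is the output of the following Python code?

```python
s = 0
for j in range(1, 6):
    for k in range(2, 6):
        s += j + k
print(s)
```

j=1,k=2: s = 0+3 = 3
j=1,k=3: s = 3+4 = 7
j=1,k=4: s = 7+5 = 12
j=1,k=5: s = 12+6 = 18
j=2,k=2: s = 18+4 = 22
j=2,k=3: s = 22+5 = 27
j=2,k=4: s = 27+6 = 33
j=2,k=5: s = 33+7 = 40
j=3,k=2: s = 40+5 = 45
j=3,k=3: s = 45+6 = 51
j=3,k=4: s = 51+7 = 58
j=3,k=5: s = 58+8 = 66
j=4,k=2: s = 66+6 = 72
j=4,k=3: s = 72+7 = 79
j=4,k=4: s = 79+8 = 87
j=4,k=5: s = 87+9 = 96
j=5,k=2: s = 96+7 = 103
j=5,k=3: s = 103+8 = 111
j=5,k=4: s = 111+9 = 120
j=5,k=5: s = 120+10 = 130

130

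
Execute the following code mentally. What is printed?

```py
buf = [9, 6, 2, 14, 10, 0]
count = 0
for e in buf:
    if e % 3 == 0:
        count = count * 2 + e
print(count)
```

e=9: %3==0, count = 0*2+9 = 9
e=6: %3==0, count = 9*2+6 = 24
e=2: not %3==0
e=14: not %3==0
e=10: not %3==0
e=0: %3==0, count = 24*2+0 = 48

48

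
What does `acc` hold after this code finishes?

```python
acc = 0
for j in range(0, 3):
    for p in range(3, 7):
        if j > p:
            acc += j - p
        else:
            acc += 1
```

j=0,p=3: not 0>3, acc = 0+1 = 1
j=0,p=4: not 0>4, acc = 1+1 = 2
j=0,p=5: not 0>5, acc = 2+1 = 3
j=0,p=6: not 0>6, acc = 3+1 = 4
j=1,p=3: not 1>3, acc = 4+1 = 5
j=1,p=4: not 1>4, acc = 5+1 = 6
j=1,p=5: not 1>5, acc = 6+1 = 7
j=1,p=6: not 1>6, acc = 7+1 = 8
j=2,p=3: not 2>3, acc = 8+1 = 9
j=2,p=4: not 2>4, acc = 9+1 = 10
j=2,p=5: not 2>5, acc = 10+1 = 11
j=2,p=6: not 2>6, acc = 11+1 = 12

12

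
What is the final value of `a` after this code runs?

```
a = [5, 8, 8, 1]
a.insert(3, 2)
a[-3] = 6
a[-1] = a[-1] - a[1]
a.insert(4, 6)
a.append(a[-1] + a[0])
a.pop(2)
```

insert 2 at 3 → [5, 8, 8, 2, 1]
a[-3] = 6 → [5, 8, 6, 2, 1]
a[-1] = a[-1]-a[1] = 1-8 = -7 → [5, 8, 6, 2, -7]
insert 6 at 4 → [5, 8, 6, 2, 6, -7]
append a[-1]+a[0] = (-7)+5 = -2 → [5, 8, 6, 2, 6, -7, -2]
pop(2) removes 6 → [5, 8, 2, 6, -7, -2]

[5, 8, 2, 6, -7, -2]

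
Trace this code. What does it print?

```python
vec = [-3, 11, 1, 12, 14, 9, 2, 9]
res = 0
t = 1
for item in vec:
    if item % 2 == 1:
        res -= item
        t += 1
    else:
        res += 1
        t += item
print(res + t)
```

10

item=-3: odd, res = 0-(-3) = 3; t=2
item=11: odd, res = 3-11 = -8; t=3
item=1: odd, res = (-8)-1 = -9; t=4
item=12: not odd, res = (-9)+1 = -8; t=16
item=14: not odd, res = (-8)+1 = -7; t=30
item=9: odd, res = (-7)-9 = -16; t=31
item=2: not odd, res = (-16)+1 = -15; t=33
item=9: odd, res = (-15)-9 = -24; t=34
res+t = (-24)+34 = 10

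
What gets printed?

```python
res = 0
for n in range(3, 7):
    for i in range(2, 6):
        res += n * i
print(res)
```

n=3,i=2: res = 0+6 = 6
n=3,i=3: res = 6+9 = 15
n=3,i=4: res = 15+12 = 27
n=3,i=5: res = 27+15 = 42
n=4,i=2: res = 42+8 = 50
n=4,i=3: res = 50+12 = 62
n=4,i=4: res = 62+16 = 78
n=4,i=5: res = 78+20 = 98
n=5,i=2: res = 98+10 = 108
n=5,i=3: res = 108+15 = 123
n=5,i=4: res = 123+20 = 143
n=5,i=5: res = 143+25 = 168
n=6,i=2: res = 168+12 = 180
n=6,i=3: res = 180+18 = 198
n=6,i=4: res = 198+24 = 222
n=6,i=5: res = 222+30 = 252

252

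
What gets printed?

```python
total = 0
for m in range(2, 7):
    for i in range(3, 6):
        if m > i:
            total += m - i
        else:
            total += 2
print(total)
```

m=2,i=3: not 2>3, total = 0+2 = 2
m=2,i=4: not 2>4, total = 2+2 = 4
m=2,i=5: not 2>5, total = 4+2 = 6
m=3,i=3: not 3>3, total = 6+2 = 8
m=3,i=4: not 3>4, total = 8+2 = 10
m=3,i=5: not 3>5, total = 10+2 = 12
m=4,i=3: 4>3, total = 12+1 = 13
m=4,i=4: not 4>4, total = 13+2 = 15
m=4,i=5: not 4>5, total = 15+2 = 17
m=5,i=3: 5>3, total = 17+2 = 19
m=5,i=4: 5>4, total = 19+1 = 20
m=5,i=5: not 5>5, total = 20+2 = 22
m=6,i=3: 6>3, total = 22+3 = 25
m=6,i=4: 6>4, total = 25+2 = 27
m=6,i=5: 6>5, total = 27+1 = 28

28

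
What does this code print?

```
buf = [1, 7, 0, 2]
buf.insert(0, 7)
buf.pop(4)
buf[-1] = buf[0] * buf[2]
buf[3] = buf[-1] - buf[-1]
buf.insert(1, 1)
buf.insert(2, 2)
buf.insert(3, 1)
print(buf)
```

[7, 1, 2, 1, 1, 7, 0]

insert 7 at 0 → [7, 1, 7, 0, 2]
pop(4) removes 2 → [7, 1, 7, 0]
buf[-1] = buf[0]*buf[2] = 7*7 = 49 → [7, 1, 7, 49]
buf[3] = buf[-1]-buf[-1] = 49-49 = 0 → [7, 1, 7, 0]
insert 1 at 1 → [7, 1, 1, 7, 0]
insert 2 at 2 → [7, 1, 2, 1, 7, 0]
insert 1 at 3 → [7, 1, 2, 1, 1, 7, 0]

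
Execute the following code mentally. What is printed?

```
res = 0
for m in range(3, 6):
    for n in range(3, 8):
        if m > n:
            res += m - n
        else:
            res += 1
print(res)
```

m=3,n=3: not 3>3, res = 0+1 = 1
m=3,n=4: not 3>4, res = 1+1 = 2
m=3,n=5: not 3>5, res = 2+1 = 3
m=3,n=6: not 3>6, res = 3+1 = 4
m=3,n=7: not 3>7, res = 4+1 = 5
m=4,n=3: 4>3, res = 5+1 = 6
m=4,n=4: not 4>4, res = 6+1 = 7
m=4,n=5: not 4>5, res = 7+1 = 8
m=4,n=6: not 4>6, res = 8+1 = 9
m=4,n=7: not 4>7, res = 9+1 = 10
m=5,n=3: 5>3, res = 10+2 = 12
m=5,n=4: 5>4, res = 12+1 = 13
m=5,n=5: not 5>5, res = 13+1 = 14
m=5,n=6: not 5>6, res = 14+1 = 15
m=5,n=7: not 5>7, res = 15+1 = 16

16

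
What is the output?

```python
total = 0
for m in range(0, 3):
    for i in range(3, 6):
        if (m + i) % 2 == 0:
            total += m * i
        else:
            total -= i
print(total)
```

m=0,i=3: odd sum, total = 0-3 = -3
m=0,i=4: even sum, total = (-3)+0 = -3
m=0,i=5: odd sum, total = (-3)-5 = -8
m=1,i=3: even sum, total = (-8)+3 = -5
m=1,i=4: odd sum, total = (-5)-4 = -9
m=1,i=5: even sum, total = (-9)+5 = -4
m=2,i=3: odd sum, total = (-4)-3 = -7
m=2,i=4: even sum, total = (-7)+8 = 1
m=2,i=5: odd sum, total = 1-5 = -4

-4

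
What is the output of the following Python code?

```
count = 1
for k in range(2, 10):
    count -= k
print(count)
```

k=2: count = 1-2 = -1
k=3: count = (-1)-3 = -4
k=4: count = (-4)-4 = -8
k=5: count = (-8)-5 = -13
k=6: count = (-13)-6 = -19
k=7: count = (-19)-7 = -26
k=8: count = (-26)-8 = -34
k=9: count = (-34)-9 = -43

-43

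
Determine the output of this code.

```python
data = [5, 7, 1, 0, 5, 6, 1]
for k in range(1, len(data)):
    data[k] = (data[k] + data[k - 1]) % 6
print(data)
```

k=1: data[1] = (7+5)%6 = 0 → [5, 0, 1, 0, 5, 6, 1]
k=2: data[2] = (1+0)%6 = 1 → [5, 0, 1, 0, 5, 6, 1]
k=3: data[3] = (0+1)%6 = 1 → [5, 0, 1, 1, 5, 6, 1]
k=4: data[4] = (5+1)%6 = 0 → [5, 0, 1, 1, 0, 6, 1]
k=5: data[5] = (6+0)%6 = 0 → [5, 0, 1, 1, 0, 0, 1]
k=6: data[6] = (1+0)%6 = 1 → [5, 0, 1, 1, 0, 0, 1]

[5, 0, 1, 1, 0, 0, 1]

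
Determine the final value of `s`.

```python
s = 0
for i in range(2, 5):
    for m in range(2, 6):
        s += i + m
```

78

i=2,m=2: s = 0+4 = 4
i=2,m=3: s = 4+5 = 9
i=2,m=4: s = 9+6 = 15
i=2,m=5: s = 15+7 = 22
i=3,m=2: s = 22+5 = 27
i=3,m=3: s = 27+6 = 33
i=3,m=4: s = 33+7 = 40
i=3,m=5: s = 40+8 = 48
i=4,m=2: s = 48+6 = 54
i=4,m=3: s = 54+7 = 61
i=4,m=4: s = 61+8 = 69
i=4,m=5: s = 69+9 = 78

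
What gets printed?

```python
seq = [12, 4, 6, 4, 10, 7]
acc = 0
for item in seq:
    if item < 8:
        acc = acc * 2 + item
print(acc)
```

71

item=12: not <8
item=4: <8, acc = 0*2+4 = 4
item=6: <8, acc = 4*2+6 = 14
item=4: <8, acc = 14*2+4 = 32
item=10: not <8
item=7: <8, acc = 32*2+7 = 71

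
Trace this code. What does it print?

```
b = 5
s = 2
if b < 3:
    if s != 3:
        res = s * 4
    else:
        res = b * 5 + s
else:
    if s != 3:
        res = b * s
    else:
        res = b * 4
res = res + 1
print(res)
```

11

b=5, s=2
b < 3 is False; s != 3 is True
→ res = b * s = 10
res = 10+1 = 11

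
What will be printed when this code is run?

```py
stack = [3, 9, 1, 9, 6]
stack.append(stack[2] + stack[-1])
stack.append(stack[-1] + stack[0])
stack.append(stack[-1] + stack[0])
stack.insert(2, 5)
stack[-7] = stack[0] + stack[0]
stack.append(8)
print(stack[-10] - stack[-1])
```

append stack[2]+stack[-1] = 1+6 = 7 → [3, 9, 1, 9, 6, 7]
append stack[-1]+stack[0] = 7+3 = 10 → [3, 9, 1, 9, 6, 7, 10]
append stack[-1]+stack[0] = 10+3 = 13 → [3, 9, 1, 9, 6, 7, 10, 13]
insert 5 at 2 → [3, 9, 5, 1, 9, 6, 7, 10, 13]
stack[-7] = stack[0]+stack[0] = 3+3 = 6 → [3, 9, 6, 1, 9, 6, 7, 10, 13]
append 8 → [3, 9, 6, 1, 9, 6, 7, 10, 13, 8]
stack[-10]-stack[-1] = 3-8 = -5

-5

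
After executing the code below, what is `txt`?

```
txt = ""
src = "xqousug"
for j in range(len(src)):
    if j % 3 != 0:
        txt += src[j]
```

'qosu'

j=0: skip
j=1: add 'q' → 'q'
j=2: add 'o' → 'qo'
j=3: skip
j=4: add 's' → 'qos'
j=5: add 'u' → 'qosu'
j=6: skip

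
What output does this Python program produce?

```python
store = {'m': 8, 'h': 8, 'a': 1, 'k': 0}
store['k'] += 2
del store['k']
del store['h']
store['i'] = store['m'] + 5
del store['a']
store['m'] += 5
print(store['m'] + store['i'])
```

store['k'] = 0+2 = 2 → {'m': 8, 'h': 8, 'a': 1, 'k': 2}
del 'k' → {'m': 8, 'h': 8, 'a': 1}
del 'h' → {'m': 8, 'a': 1}
store['i'] = store['m']+5 = 13 → {'m': 8, 'a': 1, 'i': 13}
del 'a' → {'m': 8, 'i': 13}
store['m'] = 8+5 = 13 → {'m': 13, 'i': 13}
store['m']+store['i'] = 13+13 = 26

26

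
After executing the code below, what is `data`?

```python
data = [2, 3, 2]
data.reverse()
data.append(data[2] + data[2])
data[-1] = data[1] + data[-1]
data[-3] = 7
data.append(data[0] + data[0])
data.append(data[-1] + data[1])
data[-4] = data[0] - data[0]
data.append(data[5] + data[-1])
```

[2, 7, 0, 7, 4, 11, 22]

reverse → [2, 3, 2]
append data[2]+data[2] = 2+2 = 4 → [2, 3, 2, 4]
data[-1] = data[1]+data[-1] = 3+4 = 7 → [2, 3, 2, 7]
data[-3] = 7 → [2, 7, 2, 7]
append data[0]+data[0] = 2+2 = 4 → [2, 7, 2, 7, 4]
append data[-1]+data[1] = 4+7 = 11 → [2, 7, 2, 7, 4, 11]
data[-4] = data[0]-data[0] = 2-2 = 0 → [2, 7, 0, 7, 4, 11]
append data[5]+data[-1] = 11+11 = 22 → [2, 7, 0, 7, 4, 11, 22]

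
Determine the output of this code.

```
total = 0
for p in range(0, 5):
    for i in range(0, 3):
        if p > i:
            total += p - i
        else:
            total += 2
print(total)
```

31

p=0,i=0: not 0>0, total = 0+2 = 2
p=0,i=1: not 0>1, total = 2+2 = 4
p=0,i=2: not 0>2, total = 4+2 = 6
p=1,i=0: 1>0, total = 6+1 = 7
p=1,i=1: not 1>1, total = 7+2 = 9
p=1,i=2: not 1>2, total = 9+2 = 11
p=2,i=0: 2>0, total = 11+2 = 13
p=2,i=1: 2>1, total = 13+1 = 14
p=2,i=2: not 2>2, total = 14+2 = 16
p=3,i=0: 3>0, total = 16+3 = 19
p=3,i=1: 3>1, total = 19+2 = 21
p=3,i=2: 3>2, total = 21+1 = 22
p=4,i=0: 4>0, total = 22+4 = 26
p=4,i=1: 4>1, total = 26+3 = 29
p=4,i=2: 4>2, total = 29+2 = 31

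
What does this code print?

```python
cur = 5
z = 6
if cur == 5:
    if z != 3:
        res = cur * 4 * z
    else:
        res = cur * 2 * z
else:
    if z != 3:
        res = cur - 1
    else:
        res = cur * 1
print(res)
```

120

cur=5, z=6
cur == 5 is True; z != 3 is True
→ res = cur * 4 * z = 120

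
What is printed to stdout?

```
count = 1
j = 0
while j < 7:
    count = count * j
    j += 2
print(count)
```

0

j=0: count = 1*0 = 0
j=2: count = 0*2 = 0
j=4: count = 0*4 = 0
j=6: count = 0*6 = 0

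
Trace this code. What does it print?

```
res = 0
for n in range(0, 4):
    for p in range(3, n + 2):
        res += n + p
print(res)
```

18

n=2,p=3: res = 0+5 = 5
n=3,p=3: res = 5+6 = 11
n=3,p=4: res = 11+7 = 18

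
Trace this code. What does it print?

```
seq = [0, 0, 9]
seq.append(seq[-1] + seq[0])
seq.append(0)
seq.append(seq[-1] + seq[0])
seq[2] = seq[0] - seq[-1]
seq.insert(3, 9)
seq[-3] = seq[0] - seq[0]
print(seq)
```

[0, 0, 0, 9, 0, 0, 0]

append seq[-1]+seq[0] = 9+0 = 9 → [0, 0, 9, 9]
append 0 → [0, 0, 9, 9, 0]
append seq[-1]+seq[0] = 0+0 = 0 → [0, 0, 9, 9, 0, 0]
seq[2] = seq[0]-seq[-1] = 0-0 = 0 → [0, 0, 0, 9, 0, 0]
insert 9 at 3 → [0, 0, 0, 9, 9, 0, 0]
seq[-3] = seq[0]-seq[0] = 0-0 = 0 → [0, 0, 0, 9, 0, 0, 0]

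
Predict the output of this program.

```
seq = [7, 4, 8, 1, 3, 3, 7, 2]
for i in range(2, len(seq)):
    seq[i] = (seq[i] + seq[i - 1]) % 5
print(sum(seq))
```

25

i=2: seq[2] = (8+4)%5 = 2 → [7, 4, 2, 1, 3, 3, 7, 2]
i=3: seq[3] = (1+2)%5 = 3 → [7, 4, 2, 3, 3, 3, 7, 2]
i=4: seq[4] = (3+3)%5 = 1 → [7, 4, 2, 3, 1, 3, 7, 2]
i=5: seq[5] = (3+1)%5 = 4 → [7, 4, 2, 3, 1, 4, 7, 2]
i=6: seq[6] = (7+4)%5 = 1 → [7, 4, 2, 3, 1, 4, 1, 2]
i=7: seq[7] = (2+1)%5 = 3 → [7, 4, 2, 3, 1, 4, 1, 3]
sum = 25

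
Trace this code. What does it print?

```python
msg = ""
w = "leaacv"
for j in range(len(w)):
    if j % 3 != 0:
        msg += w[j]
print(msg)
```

eacv

j=0: skip
j=1: add 'e' → 'e'
j=2: add 'a' → 'ea'
j=3: skip
j=4: add 'c' → 'eac'
j=5: add 'v' → 'eacv'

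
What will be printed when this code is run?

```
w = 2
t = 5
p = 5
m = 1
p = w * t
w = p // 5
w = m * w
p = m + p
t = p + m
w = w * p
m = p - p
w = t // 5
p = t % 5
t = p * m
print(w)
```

2

p = 2*5 = 10
w = 10//5 = 2
w = 1*2 = 2
p = 1+10 = 11
t = 11+1 = 12
w = 2*11 = 22
m = 11-11 = 0
w = 12//5 = 2
p = 12%5 = 2
t = 2*0 = 0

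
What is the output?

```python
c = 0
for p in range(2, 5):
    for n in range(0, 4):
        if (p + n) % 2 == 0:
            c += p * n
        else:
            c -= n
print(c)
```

p=2,n=0: even sum, c = 0+0 = 0
p=2,n=1: odd sum, c = 0-1 = -1
p=2,n=2: even sum, c = (-1)+4 = 3
p=2,n=3: odd sum, c = 3-3 = 0
p=3,n=0: odd sum, c = 0-0 = 0
p=3,n=1: even sum, c = 0+3 = 3
p=3,n=2: odd sum, c = 3-2 = 1
p=3,n=3: even sum, c = 1+9 = 10
p=4,n=0: even sum, c = 10+0 = 10
p=4,n=1: odd sum, c = 10-1 = 9
p=4,n=2: even sum, c = 9+8 = 17
p=4,n=3: odd sum, c = 17-3 = 14

14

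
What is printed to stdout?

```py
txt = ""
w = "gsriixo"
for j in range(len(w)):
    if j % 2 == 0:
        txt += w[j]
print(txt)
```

j=0: add 'g' → 'g'
j=1: skip
j=2: add 'r' → 'gr'
j=3: skip
j=4: add 'i' → 'gri'
j=5: skip
j=6: add 'o' → 'grio'

grio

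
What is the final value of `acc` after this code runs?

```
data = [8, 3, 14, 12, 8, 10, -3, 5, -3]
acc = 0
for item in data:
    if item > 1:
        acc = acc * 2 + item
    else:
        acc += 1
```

988

item=8: >1, acc = 0*2+8 = 8
item=3: >1, acc = 8*2+3 = 19
item=14: >1, acc = 19*2+14 = 52
item=12: >1, acc = 52*2+12 = 116
item=8: >1, acc = 116*2+8 = 240
item=10: >1, acc = 240*2+10 = 490
item=-3: not >1, acc = 490+1 = 491
item=5: >1, acc = 491*2+5 = 987
item=-3: not >1, acc = 987+1 = 988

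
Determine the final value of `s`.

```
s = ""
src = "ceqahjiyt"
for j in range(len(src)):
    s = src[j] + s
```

j=0: prepend 'c' → 'c'
j=1: prepend 'e' → 'ec'
j=2: prepend 'q' → 'qec'
j=3: prepend 'a' → 'aqec'
j=4: prepend 'h' → 'haqec'
j=5: prepend 'j' → 'jhaqec'
j=6: prepend 'i' → 'ijhaqec'
j=7: prepend 'y' → 'yijhaqec'
j=8: prepend 't' → 'tyijhaqec'

'tyijhaqec'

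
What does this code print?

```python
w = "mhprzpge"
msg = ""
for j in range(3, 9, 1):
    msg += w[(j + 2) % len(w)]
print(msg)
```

j=3: add w[5]='p' → 'p'
j=4: add w[6]='g' → 'pg'
j=5: add w[7]='e' → 'pge'
j=6: add w[0]='m' → 'pgem'
j=7: add w[1]='h' → 'pgemh'
j=8: add w[2]='p' → 'pgemhp'

pgemhp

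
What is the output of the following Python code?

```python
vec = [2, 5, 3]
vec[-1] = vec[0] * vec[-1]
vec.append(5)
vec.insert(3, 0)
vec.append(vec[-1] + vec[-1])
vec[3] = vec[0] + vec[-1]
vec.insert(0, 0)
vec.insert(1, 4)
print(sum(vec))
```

44

vec[-1] = vec[0]*vec[-1] = 2*3 = 6 → [2, 5, 6]
append 5 → [2, 5, 6, 5]
insert 0 at 3 → [2, 5, 6, 0, 5]
append vec[-1]+vec[-1] = 5+5 = 10 → [2, 5, 6, 0, 5, 10]
vec[3] = vec[0]+vec[-1] = 2+10 = 12 → [2, 5, 6, 12, 5, 10]
insert 0 at 0 → [0, 2, 5, 6, 12, 5, 10]
insert 4 at 1 → [0, 4, 2, 5, 6, 12, 5, 10]
sum = 44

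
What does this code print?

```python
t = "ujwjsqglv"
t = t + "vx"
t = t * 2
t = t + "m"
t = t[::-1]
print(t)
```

+ 'vx' → 'ujwjsqglvvx'
repeat ×2 → 'ujwjsqglvvxujwjsqglvvx'
+ 'm' → 'ujwjsqglvvxujwjsqglvvxm'
reverse → 'mxvvlgqsjwjuxvvlgqsjwju'

mxvvlgqsjwjuxvvlgqsjwju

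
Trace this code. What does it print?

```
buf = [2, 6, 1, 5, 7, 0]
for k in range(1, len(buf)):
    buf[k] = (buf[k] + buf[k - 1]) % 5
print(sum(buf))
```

k=1: buf[1] = (6+2)%5 = 3 → [2, 3, 1, 5, 7, 0]
k=2: buf[2] = (1+3)%5 = 4 → [2, 3, 4, 5, 7, 0]
k=3: buf[3] = (5+4)%5 = 4 → [2, 3, 4, 4, 7, 0]
k=4: buf[4] = (7+4)%5 = 1 → [2, 3, 4, 4, 1, 0]
k=5: buf[5] = (0+1)%5 = 1 → [2, 3, 4, 4, 1, 1]
sum = 15

15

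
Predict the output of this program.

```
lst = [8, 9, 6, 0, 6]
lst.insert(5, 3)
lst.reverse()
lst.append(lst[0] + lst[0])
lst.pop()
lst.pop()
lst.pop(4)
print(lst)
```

[3, 6, 0, 6]

insert 3 at 5 → [8, 9, 6, 0, 6, 3]
reverse → [3, 6, 0, 6, 9, 8]
append lst[0]+lst[0] = 3+3 = 6 → [3, 6, 0, 6, 9, 8, 6]
pop() removes 6 → [3, 6, 0, 6, 9, 8]
pop() removes 8 → [3, 6, 0, 6, 9]
pop(4) removes 9 → [3, 6, 0, 6]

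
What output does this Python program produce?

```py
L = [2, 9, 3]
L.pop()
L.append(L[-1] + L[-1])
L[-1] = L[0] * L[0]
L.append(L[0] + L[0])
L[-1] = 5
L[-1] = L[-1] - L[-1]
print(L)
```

[2, 9, 4, 0]

pop() removes 3 → [2, 9]
append L[-1]+L[-1] = 9+9 = 18 → [2, 9, 18]
L[-1] = L[0]*L[0] = 2*2 = 4 → [2, 9, 4]
append L[0]+L[0] = 2+2 = 4 → [2, 9, 4, 4]
L[-1] = 5 → [2, 9, 4, 5]
L[-1] = L[-1]-L[-1] = 5-5 = 0 → [2, 9, 4, 0]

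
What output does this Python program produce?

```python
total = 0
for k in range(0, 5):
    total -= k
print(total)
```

k=0: total = 0-0 = 0
k=1: total = 0-1 = -1
k=2: total = (-1)-2 = -3
k=3: total = (-3)-3 = -6
k=4: total = (-6)-4 = -10

-10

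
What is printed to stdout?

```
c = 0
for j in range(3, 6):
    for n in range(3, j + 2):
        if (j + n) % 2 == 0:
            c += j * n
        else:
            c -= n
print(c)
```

j=3,n=3: even sum, c = 0+9 = 9
j=3,n=4: odd sum, c = 9-4 = 5
j=4,n=3: odd sum, c = 5-3 = 2
j=4,n=4: even sum, c = 2+16 = 18
j=4,n=5: odd sum, c = 18-5 = 13
j=5,n=3: even sum, c = 13+15 = 28
j=5,n=4: odd sum, c = 28-4 = 24
j=5,n=5: even sum, c = 24+25 = 49
j=5,n=6: odd sum, c = 49-6 = 43

43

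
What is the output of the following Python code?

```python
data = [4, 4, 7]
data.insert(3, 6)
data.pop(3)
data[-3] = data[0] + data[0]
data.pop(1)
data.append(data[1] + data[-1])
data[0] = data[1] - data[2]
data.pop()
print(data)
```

[-7, 7]

insert 6 at 3 → [4, 4, 7, 6]
pop(3) removes 6 → [4, 4, 7]
data[-3] = data[0]+data[0] = 4+4 = 8 → [8, 4, 7]
pop(1) removes 4 → [8, 7]
append data[1]+data[-1] = 7+7 = 14 → [8, 7, 14]
data[0] = data[1]-data[2] = 7-14 = -7 → [-7, 7, 14]
pop() removes 14 → [-7, 7]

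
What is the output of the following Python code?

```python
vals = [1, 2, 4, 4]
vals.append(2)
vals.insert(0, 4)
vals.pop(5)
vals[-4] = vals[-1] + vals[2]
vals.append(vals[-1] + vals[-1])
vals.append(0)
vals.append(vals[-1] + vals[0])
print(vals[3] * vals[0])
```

16

append 2 → [1, 2, 4, 4, 2]
insert 4 at 0 → [4, 1, 2, 4, 4, 2]
pop(5) removes 2 → [4, 1, 2, 4, 4]
vals[-4] = vals[-1]+vals[2] = 4+2 = 6 → [4, 6, 2, 4, 4]
append vals[-1]+vals[-1] = 4+4 = 8 → [4, 6, 2, 4, 4, 8]
append 0 → [4, 6, 2, 4, 4, 8, 0]
append vals[-1]+vals[0] = 0+4 = 4 → [4, 6, 2, 4, 4, 8, 0, 4]
vals[3]*vals[0] = 4*4 = 16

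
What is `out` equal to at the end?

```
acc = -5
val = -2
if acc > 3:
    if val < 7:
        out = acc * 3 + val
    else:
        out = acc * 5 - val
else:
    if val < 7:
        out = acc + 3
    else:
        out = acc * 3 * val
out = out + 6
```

4

acc=-5, val=-2
acc > 3 is False; val < 7 is True
→ out = acc + 3 = -2
out = (-2)+6 = 4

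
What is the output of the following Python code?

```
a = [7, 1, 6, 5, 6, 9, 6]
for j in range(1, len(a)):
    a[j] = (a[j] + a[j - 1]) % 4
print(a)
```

j=1: a[1] = (1+7)%4 = 0 → [7, 0, 6, 5, 6, 9, 6]
j=2: a[2] = (6+0)%4 = 2 → [7, 0, 2, 5, 6, 9, 6]
j=3: a[3] = (5+2)%4 = 3 → [7, 0, 2, 3, 6, 9, 6]
j=4: a[4] = (6+3)%4 = 1 → [7, 0, 2, 3, 1, 9, 6]
j=5: a[5] = (9+1)%4 = 2 → [7, 0, 2, 3, 1, 2, 6]
j=6: a[6] = (6+2)%4 = 0 → [7, 0, 2, 3, 1, 2, 0]

[7, 0, 2, 3, 1, 2, 0]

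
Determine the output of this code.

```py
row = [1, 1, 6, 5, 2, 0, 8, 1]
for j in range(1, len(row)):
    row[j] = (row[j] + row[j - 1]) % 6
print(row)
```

[1, 2, 2, 1, 3, 3, 5, 0]

j=1: row[1] = (1+1)%6 = 2 → [1, 2, 6, 5, 2, 0, 8, 1]
j=2: row[2] = (6+2)%6 = 2 → [1, 2, 2, 5, 2, 0, 8, 1]
j=3: row[3] = (5+2)%6 = 1 → [1, 2, 2, 1, 2, 0, 8, 1]
j=4: row[4] = (2+1)%6 = 3 → [1, 2, 2, 1, 3, 0, 8, 1]
j=5: row[5] = (0+3)%6 = 3 → [1, 2, 2, 1, 3, 3, 8, 1]
j=6: row[6] = (8+3)%6 = 5 → [1, 2, 2, 1, 3, 3, 5, 1]
j=7: row[7] = (1+5)%6 = 0 → [1, 2, 2, 1, 3, 3, 5, 0]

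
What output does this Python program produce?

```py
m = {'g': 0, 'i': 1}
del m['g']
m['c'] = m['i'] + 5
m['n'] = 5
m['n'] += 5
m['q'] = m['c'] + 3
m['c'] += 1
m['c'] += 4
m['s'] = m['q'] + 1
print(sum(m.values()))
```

del 'g' → {'i': 1}
m['c'] = m['i']+5 = 6 → {'i': 1, 'c': 6}
m['n'] = 5 → {'i': 1, 'c': 6, 'n': 5}
m['n'] = 5+5 = 10 → {'i': 1, 'c': 6, 'n': 10}
m['q'] = m['c']+3 = 9 → {'i': 1, 'c': 6, 'n': 10, 'q': 9}
m['c'] = 6+1 = 7 → {'i': 1, 'c': 7, 'n': 10, 'q': 9}
m['c'] = 7+4 = 11 → {'i': 1, 'c': 11, 'n': 10, 'q': 9}
m['s'] = m['q']+1 = 10 → {'i': 1, 'c': 11, 'n': 10, 'q': 9, 's': 10}
sum of values = 41

41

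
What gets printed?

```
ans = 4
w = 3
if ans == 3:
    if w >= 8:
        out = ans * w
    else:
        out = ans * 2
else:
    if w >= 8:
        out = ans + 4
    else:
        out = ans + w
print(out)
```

7

ans=4, w=3
ans == 3 is False; w >= 8 is False
→ out = ans + w = 7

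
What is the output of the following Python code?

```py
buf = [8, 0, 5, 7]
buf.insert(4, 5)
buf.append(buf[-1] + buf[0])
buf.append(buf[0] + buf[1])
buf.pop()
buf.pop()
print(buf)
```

insert 5 at 4 → [8, 0, 5, 7, 5]
append buf[-1]+buf[0] = 5+8 = 13 → [8, 0, 5, 7, 5, 13]
append buf[0]+buf[1] = 8+0 = 8 → [8, 0, 5, 7, 5, 13, 8]
pop() removes 8 → [8, 0, 5, 7, 5, 13]
pop() removes 13 → [8, 0, 5, 7, 5]

[8, 0, 5, 7, 5]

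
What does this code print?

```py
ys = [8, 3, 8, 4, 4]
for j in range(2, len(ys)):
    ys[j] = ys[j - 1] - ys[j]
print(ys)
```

[8, 3, -5, -9, -13]

j=2: ys[2] = 3-8 = -5 → [8, 3, -5, 4, 4]
j=3: ys[3] = (-5)-4 = -9 → [8, 3, -5, -9, 4]
j=4: ys[4] = (-9)-4 = -13 → [8, 3, -5, -9, -13]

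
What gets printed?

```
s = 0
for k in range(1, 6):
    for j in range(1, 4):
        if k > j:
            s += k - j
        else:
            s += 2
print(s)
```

k=1,j=1: not 1>1, s = 0+2 = 2
k=1,j=2: not 1>2, s = 2+2 = 4
k=1,j=3: not 1>3, s = 4+2 = 6
k=2,j=1: 2>1, s = 6+1 = 7
k=2,j=2: not 2>2, s = 7+2 = 9
k=2,j=3: not 2>3, s = 9+2 = 11
k=3,j=1: 3>1, s = 11+2 = 13
k=3,j=2: 3>2, s = 13+1 = 14
k=3,j=3: not 3>3, s = 14+2 = 16
k=4,j=1: 4>1, s = 16+3 = 19
k=4,j=2: 4>2, s = 19+2 = 21
k=4,j=3: 4>3, s = 21+1 = 22
k=5,j=1: 5>1, s = 22+4 = 26
k=5,j=2: 5>2, s = 26+3 = 29
k=5,j=3: 5>3, s = 29+2 = 31

31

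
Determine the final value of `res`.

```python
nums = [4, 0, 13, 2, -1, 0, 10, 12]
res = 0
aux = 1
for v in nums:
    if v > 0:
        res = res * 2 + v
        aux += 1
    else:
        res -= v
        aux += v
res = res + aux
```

217

v=4: >0, res = 0*2+4 = 4; aux=2
v=0: not >0, res = 4-0 = 4; aux=2
v=13: >0, res = 4*2+13 = 21; aux=3
v=2: >0, res = 21*2+2 = 44; aux=4
v=-1: not >0, res = 44-(-1) = 45; aux=3
v=0: not >0, res = 45-0 = 45; aux=3
v=10: >0, res = 45*2+10 = 100; aux=4
v=12: >0, res = 100*2+12 = 212; aux=5
res+aux = 212+5 = 217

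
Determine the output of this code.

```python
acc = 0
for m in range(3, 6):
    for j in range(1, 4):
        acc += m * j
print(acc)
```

72

m=3,j=1: acc = 0+3 = 3
m=3,j=2: acc = 3+6 = 9
m=3,j=3: acc = 9+9 = 18
m=4,j=1: acc = 18+4 = 22
m=4,j=2: acc = 22+8 = 30
m=4,j=3: acc = 30+12 = 42
m=5,j=1: acc = 42+5 = 47
m=5,j=2: acc = 47+10 = 57
m=5,j=3: acc = 57+15 = 72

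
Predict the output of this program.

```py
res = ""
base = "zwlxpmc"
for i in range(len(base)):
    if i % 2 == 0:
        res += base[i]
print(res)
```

zlpc

i=0: add 'z' → 'z'
i=1: skip
i=2: add 'l' → 'zl'
i=3: skip
i=4: add 'p' → 'zlp'
i=5: skip
i=6: add 'c' → 'zlpc'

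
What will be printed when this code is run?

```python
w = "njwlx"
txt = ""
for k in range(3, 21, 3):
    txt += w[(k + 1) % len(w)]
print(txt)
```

xwnljx

k=3: add w[4]='x' → 'x'
k=6: add w[2]='w' → 'xw'
k=9: add w[0]='n' → 'xwn'
k=12: add w[3]='l' → 'xwnl'
k=15: add w[1]='j' → 'xwnlj'
k=18: add w[4]='x' → 'xwnljx'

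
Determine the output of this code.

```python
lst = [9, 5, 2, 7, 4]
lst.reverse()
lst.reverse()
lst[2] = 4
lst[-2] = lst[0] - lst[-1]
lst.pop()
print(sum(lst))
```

23

reverse → [4, 7, 2, 5, 9]
reverse → [9, 5, 2, 7, 4]
lst[2] = 4 → [9, 5, 4, 7, 4]
lst[-2] = lst[0]-lst[-1] = 9-4 = 5 → [9, 5, 4, 5, 4]
pop() removes 4 → [9, 5, 4, 5]
sum = 23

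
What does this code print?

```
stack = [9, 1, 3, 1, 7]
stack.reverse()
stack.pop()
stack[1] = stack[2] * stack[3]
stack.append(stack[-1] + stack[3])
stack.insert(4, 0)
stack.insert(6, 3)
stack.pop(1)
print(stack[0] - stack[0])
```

reverse → [7, 1, 3, 1, 9]
pop() removes 9 → [7, 1, 3, 1]
stack[1] = stack[2]*stack[3] = 3*1 = 3 → [7, 3, 3, 1]
append stack[-1]+stack[3] = 1+1 = 2 → [7, 3, 3, 1, 2]
insert 0 at 4 → [7, 3, 3, 1, 0, 2]
insert 3 at 6 → [7, 3, 3, 1, 0, 2, 3]
pop(1) removes 3 → [7, 3, 1, 0, 2, 3]
stack[0]-stack[0] = 7-7 = 0

0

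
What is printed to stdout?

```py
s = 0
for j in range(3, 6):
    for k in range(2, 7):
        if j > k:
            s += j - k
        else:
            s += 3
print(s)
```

37

j=3,k=2: 3>2, s = 0+1 = 1
j=3,k=3: not 3>3, s = 1+3 = 4
j=3,k=4: not 3>4, s = 4+3 = 7
j=3,k=5: not 3>5, s = 7+3 = 10
j=3,k=6: not 3>6, s = 10+3 = 13
j=4,k=2: 4>2, s = 13+2 = 15
j=4,k=3: 4>3, s = 15+1 = 16
j=4,k=4: not 4>4, s = 16+3 = 19
j=4,k=5: not 4>5, s = 19+3 = 22
j=4,k=6: not 4>6, s = 22+3 = 25
j=5,k=2: 5>2, s = 25+3 = 28
j=5,k=3: 5>3, s = 28+2 = 30
j=5,k=4: 5>4, s = 30+1 = 31
j=5,k=5: not 5>5, s = 31+3 = 34
j=5,k=6: not 5>6, s = 34+3 = 37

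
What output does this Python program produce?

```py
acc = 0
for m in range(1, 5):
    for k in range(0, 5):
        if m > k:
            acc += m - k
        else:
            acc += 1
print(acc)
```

m=1,k=0: 1>0, acc = 0+1 = 1
m=1,k=1: not 1>1, acc = 1+1 = 2
m=1,k=2: not 1>2, acc = 2+1 = 3
m=1,k=3: not 1>3, acc = 3+1 = 4
m=1,k=4: not 1>4, acc = 4+1 = 5
m=2,k=0: 2>0, acc = 5+2 = 7
m=2,k=1: 2>1, acc = 7+1 = 8
m=2,k=2: not 2>2, acc = 8+1 = 9
m=2,k=3: not 2>3, acc = 9+1 = 10
m=2,k=4: not 2>4, acc = 10+1 = 11
m=3,k=0: 3>0, acc = 11+3 = 14
m=3,k=1: 3>1, acc = 14+2 = 16
m=3,k=2: 3>2, acc = 16+1 = 17
m=3,k=3: not 3>3, acc = 17+1 = 18
m=3,k=4: not 3>4, acc = 18+1 = 19
m=4,k=0: 4>0, acc = 19+4 = 23
m=4,k=1: 4>1, acc = 23+3 = 26
m=4,k=2: 4>2, acc = 26+2 = 28
m=4,k=3: 4>3, acc = 28+1 = 29
m=4,k=4: not 4>4, acc = 29+1 = 30

30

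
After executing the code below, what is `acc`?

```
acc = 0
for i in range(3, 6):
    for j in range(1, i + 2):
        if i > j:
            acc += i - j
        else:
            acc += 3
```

37

i=3,j=1: 3>1, acc = 0+2 = 2
i=3,j=2: 3>2, acc = 2+1 = 3
i=3,j=3: not 3>3, acc = 3+3 = 6
i=3,j=4: not 3>4, acc = 6+3 = 9
i=4,j=1: 4>1, acc = 9+3 = 12
i=4,j=2: 4>2, acc = 12+2 = 14
i=4,j=3: 4>3, acc = 14+1 = 15
i=4,j=4: not 4>4, acc = 15+3 = 18
i=4,j=5: not 4>5, acc = 18+3 = 21
i=5,j=1: 5>1, acc = 21+4 = 25
i=5,j=2: 5>2, acc = 25+3 = 28
i=5,j=3: 5>3, acc = 28+2 = 30
i=5,j=4: 5>4, acc = 30+1 = 31
i=5,j=5: not 5>5, acc = 31+3 = 34
i=5,j=6: not 5>6, acc = 34+3 = 37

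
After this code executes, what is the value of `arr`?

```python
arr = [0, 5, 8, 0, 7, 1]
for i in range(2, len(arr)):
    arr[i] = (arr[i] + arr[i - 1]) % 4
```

i=2: arr[2] = (8+5)%4 = 1 → [0, 5, 1, 0, 7, 1]
i=3: arr[3] = (0+1)%4 = 1 → [0, 5, 1, 1, 7, 1]
i=4: arr[4] = (7+1)%4 = 0 → [0, 5, 1, 1, 0, 1]
i=5: arr[5] = (1+0)%4 = 1 → [0, 5, 1, 1, 0, 1]

[0, 5, 1, 1, 0, 1]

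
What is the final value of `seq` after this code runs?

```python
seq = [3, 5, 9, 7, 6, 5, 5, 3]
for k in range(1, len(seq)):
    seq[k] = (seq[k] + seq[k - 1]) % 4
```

k=1: seq[1] = (5+3)%4 = 0 → [3, 0, 9, 7, 6, 5, 5, 3]
k=2: seq[2] = (9+0)%4 = 1 → [3, 0, 1, 7, 6, 5, 5, 3]
k=3: seq[3] = (7+1)%4 = 0 → [3, 0, 1, 0, 6, 5, 5, 3]
k=4: seq[4] = (6+0)%4 = 2 → [3, 0, 1, 0, 2, 5, 5, 3]
k=5: seq[5] = (5+2)%4 = 3 → [3, 0, 1, 0, 2, 3, 5, 3]
k=6: seq[6] = (5+3)%4 = 0 → [3, 0, 1, 0, 2, 3, 0, 3]
k=7: seq[7] = (3+0)%4 = 3 → [3, 0, 1, 0, 2, 3, 0, 3]

[3, 0, 1, 0, 2, 3, 0, 3]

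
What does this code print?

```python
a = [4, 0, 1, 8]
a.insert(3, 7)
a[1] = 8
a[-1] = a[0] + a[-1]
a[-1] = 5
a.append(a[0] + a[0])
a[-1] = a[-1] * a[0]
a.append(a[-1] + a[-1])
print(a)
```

[4, 8, 1, 7, 5, 32, 64]

insert 7 at 3 → [4, 0, 1, 7, 8]
a[1] = 8 → [4, 8, 1, 7, 8]
a[-1] = a[0]+a[-1] = 4+8 = 12 → [4, 8, 1, 7, 12]
a[-1] = 5 → [4, 8, 1, 7, 5]
append a[0]+a[0] = 4+4 = 8 → [4, 8, 1, 7, 5, 8]
a[-1] = a[-1]*a[0] = 8*4 = 32 → [4, 8, 1, 7, 5, 32]
append a[-1]+a[-1] = 32+32 = 64 → [4, 8, 1, 7, 5, 32, 64]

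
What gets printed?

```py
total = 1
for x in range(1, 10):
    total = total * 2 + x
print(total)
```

x=1: total = 1*2+1 = 3
x=2: total = 3*2+2 = 8
x=3: total = 8*2+3 = 19
x=4: total = 19*2+4 = 42
x=5: total = 42*2+5 = 89
x=6: total = 89*2+6 = 184
x=7: total = 184*2+7 = 375
x=8: total = 375*2+8 = 758
x=9: total = 758*2+9 = 1525

1525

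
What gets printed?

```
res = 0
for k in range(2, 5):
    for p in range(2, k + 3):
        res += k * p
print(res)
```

140

k=2,p=2: res = 0+4 = 4
k=2,p=3: res = 4+6 = 10
k=2,p=4: res = 10+8 = 18
k=3,p=2: res = 18+6 = 24
k=3,p=3: res = 24+9 = 33
k=3,p=4: res = 33+12 = 45
k=3,p=5: res = 45+15 = 60
k=4,p=2: res = 60+8 = 68
k=4,p=3: res = 68+12 = 80
k=4,p=4: res = 80+16 = 96
k=4,p=5: res = 96+20 = 116
k=4,p=6: res = 116+24 = 140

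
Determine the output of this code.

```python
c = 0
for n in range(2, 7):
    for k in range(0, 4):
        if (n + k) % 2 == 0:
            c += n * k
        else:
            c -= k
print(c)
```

n=2,k=0: even sum, c = 0+0 = 0
n=2,k=1: odd sum, c = 0-1 = -1
n=2,k=2: even sum, c = (-1)+4 = 3
n=2,k=3: odd sum, c = 3-3 = 0
n=3,k=0: odd sum, c = 0-0 = 0
n=3,k=1: even sum, c = 0+3 = 3
n=3,k=2: odd sum, c = 3-2 = 1
n=3,k=3: even sum, c = 1+9 = 10
n=4,k=0: even sum, c = 10+0 = 10
n=4,k=1: odd sum, c = 10-1 = 9
n=4,k=2: even sum, c = 9+8 = 17
n=4,k=3: odd sum, c = 17-3 = 14
n=5,k=0: odd sum, c = 14-0 = 14
n=5,k=1: even sum, c = 14+5 = 19
n=5,k=2: odd sum, c = 19-2 = 17
n=5,k=3: even sum, c = 17+15 = 32
n=6,k=0: even sum, c = 32+0 = 32
n=6,k=1: odd sum, c = 32-1 = 31
n=6,k=2: even sum, c = 31+12 = 43
n=6,k=3: odd sum, c = 43-3 = 40

40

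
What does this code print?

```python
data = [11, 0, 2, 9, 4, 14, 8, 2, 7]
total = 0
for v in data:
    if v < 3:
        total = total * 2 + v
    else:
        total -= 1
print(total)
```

-11

v=11: not <3, total = 0-1 = -1
v=0: <3, total = (-1)*2+0 = -2
v=2: <3, total = (-2)*2+2 = -2
v=9: not <3, total = (-2)-1 = -3
v=4: not <3, total = (-3)-1 = -4
v=14: not <3, total = (-4)-1 = -5
v=8: not <3, total = (-5)-1 = -6
v=2: <3, total = (-6)*2+2 = -10
v=7: not <3, total = (-10)-1 = -11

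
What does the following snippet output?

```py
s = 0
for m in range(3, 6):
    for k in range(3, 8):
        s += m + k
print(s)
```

m=3,k=3: s = 0+6 = 6
m=3,k=4: s = 6+7 = 13
m=3,k=5: s = 13+8 = 21
m=3,k=6: s = 21+9 = 30
m=3,k=7: s = 30+10 = 40
m=4,k=3: s = 40+7 = 47
m=4,k=4: s = 47+8 = 55
m=4,k=5: s = 55+9 = 64
m=4,k=6: s = 64+10 = 74
m=4,k=7: s = 74+11 = 85
m=5,k=3: s = 85+8 = 93
m=5,k=4: s = 93+9 = 102
m=5,k=5: s = 102+10 = 112
m=5,k=6: s = 112+11 = 123
m=5,k=7: s = 123+12 = 135

135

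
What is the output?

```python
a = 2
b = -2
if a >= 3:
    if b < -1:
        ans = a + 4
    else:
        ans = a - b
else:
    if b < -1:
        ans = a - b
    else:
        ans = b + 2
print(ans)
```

a=2, b=-2
a >= 3 is False; b < -1 is True
→ ans = a - b = 4

4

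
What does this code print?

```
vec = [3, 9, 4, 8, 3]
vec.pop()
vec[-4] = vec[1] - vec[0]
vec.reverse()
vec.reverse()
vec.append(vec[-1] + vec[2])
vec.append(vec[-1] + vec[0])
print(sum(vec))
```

pop() removes 3 → [3, 9, 4, 8]
vec[-4] = vec[1]-vec[0] = 9-3 = 6 → [6, 9, 4, 8]
reverse → [8, 4, 9, 6]
reverse → [6, 9, 4, 8]
append vec[-1]+vec[2] = 8+4 = 12 → [6, 9, 4, 8, 12]
append vec[-1]+vec[0] = 12+6 = 18 → [6, 9, 4, 8, 12, 18]
sum = 57

57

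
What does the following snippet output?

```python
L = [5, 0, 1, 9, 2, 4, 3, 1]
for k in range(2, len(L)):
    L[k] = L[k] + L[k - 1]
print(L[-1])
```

k=2: L[2] = 1+0 = 1 → [5, 0, 1, 9, 2, 4, 3, 1]
k=3: L[3] = 9+1 = 10 → [5, 0, 1, 10, 2, 4, 3, 1]
k=4: L[4] = 2+10 = 12 → [5, 0, 1, 10, 12, 4, 3, 1]
k=5: L[5] = 4+12 = 16 → [5, 0, 1, 10, 12, 16, 3, 1]
k=6: L[6] = 3+16 = 19 → [5, 0, 1, 10, 12, 16, 19, 1]
k=7: L[7] = 1+19 = 20 → [5, 0, 1, 10, 12, 16, 19, 20]

20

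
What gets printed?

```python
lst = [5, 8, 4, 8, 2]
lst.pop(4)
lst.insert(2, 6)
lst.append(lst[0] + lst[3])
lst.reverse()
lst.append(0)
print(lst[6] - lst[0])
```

pop(4) removes 2 → [5, 8, 4, 8]
insert 6 at 2 → [5, 8, 6, 4, 8]
append lst[0]+lst[3] = 5+4 = 9 → [5, 8, 6, 4, 8, 9]
reverse → [9, 8, 4, 6, 8, 5]
append 0 → [9, 8, 4, 6, 8, 5, 0]
lst[6]-lst[0] = 0-9 = -9

-9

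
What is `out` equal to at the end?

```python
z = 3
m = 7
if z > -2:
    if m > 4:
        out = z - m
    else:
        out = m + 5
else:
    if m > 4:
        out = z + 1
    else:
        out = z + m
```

z=3, m=7
z > -2 is True; m > 4 is True
→ out = z - m = -4

-4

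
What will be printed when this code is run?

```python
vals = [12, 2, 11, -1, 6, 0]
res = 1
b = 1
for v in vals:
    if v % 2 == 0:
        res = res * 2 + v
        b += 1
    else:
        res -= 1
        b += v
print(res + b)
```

139

v=12: even, res = 1*2+12 = 14; b=2
v=2: even, res = 14*2+2 = 30; b=3
v=11: not even, res = 30-1 = 29; b=14
v=-1: not even, res = 29-1 = 28; b=13
v=6: even, res = 28*2+6 = 62; b=14
v=0: even, res = 62*2+0 = 124; b=15
res+b = 124+15 = 139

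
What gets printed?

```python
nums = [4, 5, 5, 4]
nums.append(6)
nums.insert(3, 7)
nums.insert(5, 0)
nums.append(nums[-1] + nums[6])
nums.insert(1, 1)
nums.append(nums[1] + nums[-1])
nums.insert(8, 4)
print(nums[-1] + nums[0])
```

append 6 → [4, 5, 5, 4, 6]
insert 7 at 3 → [4, 5, 5, 7, 4, 6]
insert 0 at 5 → [4, 5, 5, 7, 4, 0, 6]
append nums[-1]+nums[6] = 6+6 = 12 → [4, 5, 5, 7, 4, 0, 6, 12]
insert 1 at 1 → [4, 1, 5, 5, 7, 4, 0, 6, 12]
append nums[1]+nums[-1] = 1+12 = 13 → [4, 1, 5, 5, 7, 4, 0, 6, 12, 13]
insert 4 at 8 → [4, 1, 5, 5, 7, 4, 0, 6, 4, 12, 13]
nums[-1]+nums[0] = 13+4 = 17

17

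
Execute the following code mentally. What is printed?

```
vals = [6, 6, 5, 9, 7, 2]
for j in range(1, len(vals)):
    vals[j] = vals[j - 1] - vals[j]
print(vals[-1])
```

j=1: vals[1] = 6-6 = 0 → [6, 0, 5, 9, 7, 2]
j=2: vals[2] = 0-5 = -5 → [6, 0, -5, 9, 7, 2]
j=3: vals[3] = (-5)-9 = -14 → [6, 0, -5, -14, 7, 2]
j=4: vals[4] = (-14)-7 = -21 → [6, 0, -5, -14, -21, 2]
j=5: vals[5] = (-21)-2 = -23 → [6, 0, -5, -14, -21, -23]

-23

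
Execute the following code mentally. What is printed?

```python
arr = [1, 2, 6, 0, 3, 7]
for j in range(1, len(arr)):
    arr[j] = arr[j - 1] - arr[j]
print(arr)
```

j=1: arr[1] = 1-2 = -1 → [1, -1, 6, 0, 3, 7]
j=2: arr[2] = (-1)-6 = -7 → [1, -1, -7, 0, 3, 7]
j=3: arr[3] = (-7)-0 = -7 → [1, -1, -7, -7, 3, 7]
j=4: arr[4] = (-7)-3 = -10 → [1, -1, -7, -7, -10, 7]
j=5: arr[5] = (-10)-7 = -17 → [1, -1, -7, -7, -10, -17]

[1, -1, -7, -7, -10, -17]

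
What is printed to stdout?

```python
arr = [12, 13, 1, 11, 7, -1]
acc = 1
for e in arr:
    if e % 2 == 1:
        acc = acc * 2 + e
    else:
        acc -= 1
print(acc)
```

273

e=12: not odd, acc = 1-1 = 0
e=13: odd, acc = 0*2+13 = 13
e=1: odd, acc = 13*2+1 = 27
e=11: odd, acc = 27*2+11 = 65
e=7: odd, acc = 65*2+7 = 137
e=-1: odd, acc = 137*2+(-1) = 273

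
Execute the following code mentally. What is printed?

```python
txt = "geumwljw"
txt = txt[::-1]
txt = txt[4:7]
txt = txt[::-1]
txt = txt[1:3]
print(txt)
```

um

reverse → 'wjlwmueg'
slice [4:7] → 'mue'
reverse → 'eum'
slice [1:3] → 'um'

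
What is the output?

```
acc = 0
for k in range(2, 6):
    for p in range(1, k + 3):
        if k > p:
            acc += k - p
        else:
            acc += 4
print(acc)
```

k=2,p=1: 2>1, acc = 0+1 = 1
k=2,p=2: not 2>2, acc = 1+4 = 5
k=2,p=3: not 2>3, acc = 5+4 = 9
k=2,p=4: not 2>4, acc = 9+4 = 13
k=3,p=1: 3>1, acc = 13+2 = 15
k=3,p=2: 3>2, acc = 15+1 = 16
k=3,p=3: not 3>3, acc = 16+4 = 20
k=3,p=4: not 3>4, acc = 20+4 = 24
k=3,p=5: not 3>5, acc = 24+4 = 28
k=4,p=1: 4>1, acc = 28+3 = 31
k=4,p=2: 4>2, acc = 31+2 = 33
k=4,p=3: 4>3, acc = 33+1 = 34
k=4,p=4: not 4>4, acc = 34+4 = 38
k=4,p=5: not 4>5, acc = 38+4 = 42
k=4,p=6: not 4>6, acc = 42+4 = 46
k=5,p=1: 5>1, acc = 46+4 = 50
k=5,p=2: 5>2, acc = 50+3 = 53
k=5,p=3: 5>3, acc = 53+2 = 55
k=5,p=4: 5>4, acc = 55+1 = 56
k=5,p=5: not 5>5, acc = 56+4 = 60
k=5,p=6: not 5>6, acc = 60+4 = 64
k=5,p=7: not 5>7, acc = 64+4 = 68

68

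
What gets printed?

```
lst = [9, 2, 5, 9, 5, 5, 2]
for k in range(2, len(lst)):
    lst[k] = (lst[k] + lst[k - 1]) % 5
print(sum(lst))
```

k=2: lst[2] = (5+2)%5 = 2 → [9, 2, 2, 9, 5, 5, 2]
k=3: lst[3] = (9+2)%5 = 1 → [9, 2, 2, 1, 5, 5, 2]
k=4: lst[4] = (5+1)%5 = 1 → [9, 2, 2, 1, 1, 5, 2]
k=5: lst[5] = (5+1)%5 = 1 → [9, 2, 2, 1, 1, 1, 2]
k=6: lst[6] = (2+1)%5 = 3 → [9, 2, 2, 1, 1, 1, 3]
sum = 19

19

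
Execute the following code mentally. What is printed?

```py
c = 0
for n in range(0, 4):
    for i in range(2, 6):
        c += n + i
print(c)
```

80

n=0,i=2: c = 0+2 = 2
n=0,i=3: c = 2+3 = 5
n=0,i=4: c = 5+4 = 9
n=0,i=5: c = 9+5 = 14
n=1,i=2: c = 14+3 = 17
n=1,i=3: c = 17+4 = 21
n=1,i=4: c = 21+5 = 26
n=1,i=5: c = 26+6 = 32
n=2,i=2: c = 32+4 = 36
n=2,i=3: c = 36+5 = 41
n=2,i=4: c = 41+6 = 47
n=2,i=5: c = 47+7 = 54
n=3,i=2: c = 54+5 = 59
n=3,i=3: c = 59+6 = 65
n=3,i=4: c = 65+7 = 72
n=3,i=5: c = 72+8 = 80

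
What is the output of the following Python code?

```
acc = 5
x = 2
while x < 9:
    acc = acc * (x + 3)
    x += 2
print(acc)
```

x=2: acc = 5*5 = 25
x=4: acc = 25*7 = 175
x=6: acc = 175*9 = 1575
x=8: acc = 1575*11 = 17325

17325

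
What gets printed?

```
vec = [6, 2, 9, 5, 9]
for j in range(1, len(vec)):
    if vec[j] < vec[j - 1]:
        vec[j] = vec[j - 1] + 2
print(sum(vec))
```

47

j=1: 2<6, vec[1] = 6+2 = 8 → [6, 8, 9, 5, 9]
j=2: 9>=8, unchanged → [6, 8, 9, 5, 9]
j=3: 5<9, vec[3] = 9+2 = 11 → [6, 8, 9, 11, 9]
j=4: 9<11, vec[4] = 11+2 = 13 → [6, 8, 9, 11, 13]
sum = 47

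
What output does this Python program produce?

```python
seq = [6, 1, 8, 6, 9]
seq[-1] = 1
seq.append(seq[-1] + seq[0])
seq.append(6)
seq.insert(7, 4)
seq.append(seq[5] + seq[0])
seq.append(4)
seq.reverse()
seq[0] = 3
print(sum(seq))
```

seq[-1] = 1 → [6, 1, 8, 6, 1]
append seq[-1]+seq[0] = 1+6 = 7 → [6, 1, 8, 6, 1, 7]
append 6 → [6, 1, 8, 6, 1, 7, 6]
insert 4 at 7 → [6, 1, 8, 6, 1, 7, 6, 4]
append seq[5]+seq[0] = 7+6 = 13 → [6, 1, 8, 6, 1, 7, 6, 4, 13]
append 4 → [6, 1, 8, 6, 1, 7, 6, 4, 13, 4]
reverse → [4, 13, 4, 6, 7, 1, 6, 8, 1, 6]
seq[0] = 3 → [3, 13, 4, 6, 7, 1, 6, 8, 1, 6]
sum = 55

55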